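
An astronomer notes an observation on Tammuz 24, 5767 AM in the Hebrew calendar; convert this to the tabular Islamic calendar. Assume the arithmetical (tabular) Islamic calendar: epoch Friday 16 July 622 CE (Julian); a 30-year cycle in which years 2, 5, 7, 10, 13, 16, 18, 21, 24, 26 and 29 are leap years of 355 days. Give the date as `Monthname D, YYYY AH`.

Julian Day Number of the source date = 2454292.
Converting JDN 2454292 to the tabular Islamic calendar gives 24 Jumada al-Thani 1428 AH.

Jumada al-Thani 24, 1428 AH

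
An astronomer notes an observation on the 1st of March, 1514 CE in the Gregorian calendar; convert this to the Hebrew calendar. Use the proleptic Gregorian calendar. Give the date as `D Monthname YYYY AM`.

Julian Day Number of the source date = 2274096.
Converting JDN 2274096 to the Hebrew calendar gives 23 Adar I 5274 AM.

23 Adar I 5274 AM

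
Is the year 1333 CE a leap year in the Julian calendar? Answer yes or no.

1333 mod 4 = 1, so it is a common year in the Julian calendar.

no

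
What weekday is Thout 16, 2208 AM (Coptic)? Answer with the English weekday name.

Equivalently 30 September 2491 Gregorian, JDN 2631152.
Since JDN mod 7 = 6 (0 = Monday), the day is Sunday.

Sunday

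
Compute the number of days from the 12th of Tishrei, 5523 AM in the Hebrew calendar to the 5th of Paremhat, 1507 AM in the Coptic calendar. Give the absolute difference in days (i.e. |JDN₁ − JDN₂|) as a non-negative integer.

JDN of the first date = 2364889.
JDN of the second date = 2375280.
|2375280 − 2364889| = 10391.

10391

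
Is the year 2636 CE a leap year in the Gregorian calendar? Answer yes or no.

2636 is divisible by 4 and not by 100, so it is a leap year.

yes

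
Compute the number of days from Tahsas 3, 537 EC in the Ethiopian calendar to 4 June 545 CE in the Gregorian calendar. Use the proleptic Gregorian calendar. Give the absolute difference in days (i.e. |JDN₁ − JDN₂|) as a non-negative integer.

First date → JDN 1920087; second date → JDN 1920272.
The interval is |1920087 − 1920272| = 185 days.

185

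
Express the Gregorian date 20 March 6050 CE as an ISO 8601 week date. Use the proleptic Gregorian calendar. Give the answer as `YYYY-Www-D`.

6050-W11-7

The weekday is Sunday (ISO weekday 7).
That Sunday belongs to ISO week 11 of ISO year 6050.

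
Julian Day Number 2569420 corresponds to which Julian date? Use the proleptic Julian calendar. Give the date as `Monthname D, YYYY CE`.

September 9, 2322 CE

JDN 2569420 is 25 September 2322 in the Gregorian calendar.
In the Julian calendar that day is September 9, 2322 CE.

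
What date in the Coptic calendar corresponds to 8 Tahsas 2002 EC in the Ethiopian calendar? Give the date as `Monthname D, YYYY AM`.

Both dates share Julian Day Number 2455183; in the Coptic calendar that is 8 Koiak 1726 AM.

Koiak 8, 1726 AM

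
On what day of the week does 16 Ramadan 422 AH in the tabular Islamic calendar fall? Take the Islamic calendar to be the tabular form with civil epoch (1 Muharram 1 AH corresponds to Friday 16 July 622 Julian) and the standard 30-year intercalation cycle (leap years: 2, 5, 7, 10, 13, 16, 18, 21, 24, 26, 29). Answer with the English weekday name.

Equivalently 12 September 1031 Gregorian, JDN 2097879.
Since JDN mod 7 = 0 (0 = Monday), the day is Monday.

Monday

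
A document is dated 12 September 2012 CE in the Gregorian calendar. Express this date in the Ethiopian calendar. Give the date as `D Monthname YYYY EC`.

2 Meskerem 2005 EC

Both dates share Julian Day Number 2456183; in the Ethiopian calendar that is 2 Meskerem 2005 EC.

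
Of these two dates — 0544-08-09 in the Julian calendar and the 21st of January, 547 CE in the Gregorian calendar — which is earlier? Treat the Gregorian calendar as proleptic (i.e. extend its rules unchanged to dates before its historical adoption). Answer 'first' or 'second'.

First date → JDN 1919975; second date → JDN 1920868.
JDN 1919975 < JDN 1920868, so the first date is earlier.

first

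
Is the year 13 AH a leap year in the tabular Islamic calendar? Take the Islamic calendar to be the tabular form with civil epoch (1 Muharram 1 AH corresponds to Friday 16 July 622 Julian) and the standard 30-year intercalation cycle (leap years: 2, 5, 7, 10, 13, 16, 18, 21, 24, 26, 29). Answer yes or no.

yes

Year 13 AH is year 13 of its 30-year cycle; leap positions are 2, 5, 7, 10, 13, 16, 18, 21, 24, 26, 29, so it is a leap year (355 days).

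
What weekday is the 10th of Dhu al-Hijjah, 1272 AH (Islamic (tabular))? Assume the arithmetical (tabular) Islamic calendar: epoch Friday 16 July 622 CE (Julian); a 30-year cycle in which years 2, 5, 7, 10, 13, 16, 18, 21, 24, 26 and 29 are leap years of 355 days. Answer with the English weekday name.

This is JDN 2399174 (12 August 1856 Gregorian).
Since JDN mod 7 = 1 (0 = Monday), the day is Tuesday.

Tuesday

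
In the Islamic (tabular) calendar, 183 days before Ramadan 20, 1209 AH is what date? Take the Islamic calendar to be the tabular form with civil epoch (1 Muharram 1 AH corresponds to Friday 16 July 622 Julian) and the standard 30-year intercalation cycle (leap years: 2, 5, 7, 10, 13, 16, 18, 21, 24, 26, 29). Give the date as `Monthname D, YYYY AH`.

Counting 183 days back from JDN 2376770 reaches JDN 2376587, which is Rabi' al-Awwal 14, 1209 AH.

Rabi' al-Awwal 14, 1209 AH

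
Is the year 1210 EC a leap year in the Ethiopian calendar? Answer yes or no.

1210 mod 4 = 2; in the Ethiopian calendar a year is leap when year mod 4 = 3, so it is a common year.

no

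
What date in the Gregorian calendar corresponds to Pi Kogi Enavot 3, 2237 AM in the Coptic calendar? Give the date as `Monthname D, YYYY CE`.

September 12, 2521 CE

Both dates share Julian Day Number 2642091; in the Gregorian calendar that is 12 September 2521 CE.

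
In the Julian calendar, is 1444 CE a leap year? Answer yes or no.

1444 mod 4 = 0, so it is a leap year in the Julian calendar.

yes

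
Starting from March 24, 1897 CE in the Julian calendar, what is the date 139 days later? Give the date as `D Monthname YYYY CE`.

The starting date is JDN 2414020; 2414020 + 139 = 2414159.
JDN 2414159 corresponds to 10 August 1897 CE.

10 August 1897 CE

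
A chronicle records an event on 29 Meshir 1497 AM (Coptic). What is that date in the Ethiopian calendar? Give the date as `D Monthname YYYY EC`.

29 Yekatit 1773 EC

The source date corresponds to 6 March 1781 in the Gregorian calendar (JDN 2371622).
That day falls on 29 Yekatit 1773 EC in the Ethiopian calendar.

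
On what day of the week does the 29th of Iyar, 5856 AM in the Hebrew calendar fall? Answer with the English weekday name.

Monday

Equivalently 21 May 2096 Gregorian, JDN 2486750.
JDN 2486750 mod 7 = 0, and JDN 0 was a Monday, so this is a Monday.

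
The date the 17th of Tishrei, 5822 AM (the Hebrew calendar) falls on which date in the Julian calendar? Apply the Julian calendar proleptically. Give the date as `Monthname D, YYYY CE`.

September 18, 2061 CE

Both dates share Julian Day Number 2474099; in the Julian calendar that is 18 September 2061 CE.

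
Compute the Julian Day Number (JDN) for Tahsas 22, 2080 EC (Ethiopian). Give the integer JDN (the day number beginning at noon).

2483687

In the Gregorian calendar the same day is 1 January 2088.
JDN 2400001 is 17 November 1858 CE (Gregorian), MJD 0; the target day is +83686 days from there, so JDN = 2483687.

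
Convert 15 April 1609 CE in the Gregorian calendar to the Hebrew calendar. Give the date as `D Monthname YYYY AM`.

Julian Day Number of the source date = 2308840.
Converting JDN 2308840 to the Hebrew calendar gives 11 Nisan 5369 AM.

11 Nisan 5369 AM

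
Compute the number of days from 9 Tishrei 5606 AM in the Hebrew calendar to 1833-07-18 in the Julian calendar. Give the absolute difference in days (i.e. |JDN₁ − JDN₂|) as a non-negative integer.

4455

First date → JDN 2395215; second date → JDN 2390760.
The interval is |2395215 − 2390760| = 4455 days.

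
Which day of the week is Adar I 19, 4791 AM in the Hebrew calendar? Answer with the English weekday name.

Equivalently 20 February 1031 Gregorian, JDN 2097675.
Since JDN mod 7 = 6 (0 = Monday), the day is Sunday.

Sunday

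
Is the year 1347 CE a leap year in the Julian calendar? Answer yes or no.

1347 mod 4 = 3, so it is a common year in the Julian calendar.

no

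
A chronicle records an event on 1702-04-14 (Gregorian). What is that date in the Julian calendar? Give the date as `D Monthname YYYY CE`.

3 April 1702 CE

The Julian–Gregorian offset here is 11 days (Julian trailing).
14 April 1702 Gregorian − 11 days → 3 April 1702 Julian.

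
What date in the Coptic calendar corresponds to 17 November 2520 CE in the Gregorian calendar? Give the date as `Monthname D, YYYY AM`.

Julian Day Number of the source date = 2641792.
Converting JDN 2641792 to the Coptic calendar gives 4 Hathor 2237 AM.

Hathor 4, 2237 AM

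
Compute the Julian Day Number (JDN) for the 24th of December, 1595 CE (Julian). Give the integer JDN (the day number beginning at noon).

2303989

Equivalently 3 January 1596 (Gregorian).
JDN 2400001 is 17 November 1858 CE (Gregorian), MJD 0; the target day is −96012 days from there, so JDN = 2303989.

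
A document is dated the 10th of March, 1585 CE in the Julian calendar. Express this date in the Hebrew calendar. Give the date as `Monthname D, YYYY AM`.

Julian Day Number of the source date = 2300048.
Converting JDN 2300048 to the Hebrew calendar gives 19 Adar II 5345 AM.

Adar II 19, 5345 AM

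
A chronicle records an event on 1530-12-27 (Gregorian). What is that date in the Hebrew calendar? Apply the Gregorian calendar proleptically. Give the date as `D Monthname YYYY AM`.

27 Kislev 5291 AM

Both dates share Julian Day Number 2280241; in the Hebrew calendar that is 27 Kislev 5291 AM.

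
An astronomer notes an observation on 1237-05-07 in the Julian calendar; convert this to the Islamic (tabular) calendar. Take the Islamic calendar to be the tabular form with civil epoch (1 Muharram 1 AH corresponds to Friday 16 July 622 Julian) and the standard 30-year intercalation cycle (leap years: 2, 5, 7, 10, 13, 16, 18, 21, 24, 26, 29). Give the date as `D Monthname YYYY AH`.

The source date corresponds to 14 May 1237 in the proleptic Gregorian calendar (JDN 2172999).
That day falls on 10 Ramadan 634 AH in the tabular Islamic calendar.

10 Ramadan 634 AH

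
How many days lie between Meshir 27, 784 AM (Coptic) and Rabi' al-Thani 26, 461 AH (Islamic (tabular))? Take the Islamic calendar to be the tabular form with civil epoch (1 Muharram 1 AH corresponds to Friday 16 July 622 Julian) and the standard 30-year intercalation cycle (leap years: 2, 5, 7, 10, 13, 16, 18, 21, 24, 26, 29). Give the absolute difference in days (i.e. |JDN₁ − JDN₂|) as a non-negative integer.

JDN of the first date = 2111197.
JDN of the second date = 2111563.
|2111563 − 2111197| = 366.

366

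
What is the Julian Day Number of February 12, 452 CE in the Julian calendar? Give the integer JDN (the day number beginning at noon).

In the proleptic Gregorian calendar the same day is 13 February 452.
JDN 2400001 is 17 November 1858 CE (Gregorian), MJD 0; the target day is −513808 days from there, so JDN = 1886193.

1886193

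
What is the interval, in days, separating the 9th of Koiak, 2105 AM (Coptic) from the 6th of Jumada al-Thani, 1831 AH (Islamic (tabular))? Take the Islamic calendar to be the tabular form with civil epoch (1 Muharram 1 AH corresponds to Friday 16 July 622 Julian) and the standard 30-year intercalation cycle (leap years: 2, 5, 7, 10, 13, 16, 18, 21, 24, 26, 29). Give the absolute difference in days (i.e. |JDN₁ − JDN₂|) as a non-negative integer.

3470

First date → JDN 2593614; second date → JDN 2597084.
The interval is |2593614 − 2597084| = 3470 days.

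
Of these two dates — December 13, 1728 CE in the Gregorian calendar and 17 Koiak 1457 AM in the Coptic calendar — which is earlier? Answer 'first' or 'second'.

The two dates have Julian Day Numbers 2352546 and 2356940 respectively.
Since 2352546 < 2356940, the first date comes first.

first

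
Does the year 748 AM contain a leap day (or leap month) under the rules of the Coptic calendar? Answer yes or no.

no

748 mod 4 = 0; in the Coptic calendar a year is leap when year mod 4 = 3, so it is a common year.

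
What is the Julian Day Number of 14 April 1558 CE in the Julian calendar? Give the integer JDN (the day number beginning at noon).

Equivalently 24 April 1558 (proleptic Gregorian).
JDN 2451545 is 1 January 2000 CE (Gregorian); the target day is −161324 days from there, so JDN = 2290221.

2290221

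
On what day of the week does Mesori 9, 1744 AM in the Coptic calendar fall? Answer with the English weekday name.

In the Gregorian calendar this is 15 August 2028 (JDN 2461999).
2461999 ≡ 1 (mod 7); counting from Monday = 0 gives Tuesday.

Tuesday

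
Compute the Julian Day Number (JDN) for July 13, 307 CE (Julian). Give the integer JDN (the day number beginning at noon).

1833383

In the proleptic Gregorian calendar the same day is 14 July 307.
JDN 2451545 is 1 January 2000 CE (Gregorian); the target day is −618162 days from there, so JDN = 1833383.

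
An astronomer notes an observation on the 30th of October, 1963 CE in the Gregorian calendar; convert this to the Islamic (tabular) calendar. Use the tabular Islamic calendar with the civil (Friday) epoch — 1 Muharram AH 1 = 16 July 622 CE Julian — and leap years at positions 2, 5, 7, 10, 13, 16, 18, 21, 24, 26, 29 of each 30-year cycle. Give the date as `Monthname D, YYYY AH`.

Both dates share Julian Day Number 2438333; in the tabular Islamic calendar that is 11 Jumada al-Thani 1383 AH.

Jumada al-Thani 11, 1383 AH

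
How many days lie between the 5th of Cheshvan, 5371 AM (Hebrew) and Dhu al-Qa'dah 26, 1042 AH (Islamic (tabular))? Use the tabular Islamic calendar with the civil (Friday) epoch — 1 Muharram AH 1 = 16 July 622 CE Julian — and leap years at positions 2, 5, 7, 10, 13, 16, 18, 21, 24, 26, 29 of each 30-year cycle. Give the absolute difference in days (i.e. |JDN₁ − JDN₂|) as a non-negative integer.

First date → JDN 2309395; second date → JDN 2317656.
The interval is |2309395 − 2317656| = 8261 days.

8261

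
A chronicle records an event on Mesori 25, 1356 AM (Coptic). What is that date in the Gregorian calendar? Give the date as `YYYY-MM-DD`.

Julian Day Number of the source date = 2320298.
Converting JDN 2320298 to the Gregorian calendar gives 28 August 1640 CE.

1640-08-28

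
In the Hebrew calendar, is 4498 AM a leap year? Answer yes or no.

Hebrew year 4498 is year 14 of its 19-year Metonic cycle; leap years are at positions 3, 6, 8, 11, 14, 17, 19, so it is a leap year (13 months).

yes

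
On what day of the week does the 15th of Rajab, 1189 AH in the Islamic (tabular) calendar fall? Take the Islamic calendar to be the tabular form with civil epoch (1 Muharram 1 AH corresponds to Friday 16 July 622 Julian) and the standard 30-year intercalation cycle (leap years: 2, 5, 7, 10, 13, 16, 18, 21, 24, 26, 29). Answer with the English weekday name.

Equivalently 11 September 1775 Gregorian, JDN 2369619.
JDN 2369619 mod 7 = 0, and JDN 0 was a Monday, so this is a Monday.

Monday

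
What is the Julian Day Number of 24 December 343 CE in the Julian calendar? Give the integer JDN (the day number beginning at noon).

In the proleptic Gregorian calendar the same day is 25 December 343.
JDN 2451545 is 1 January 2000 CE (Gregorian); the target day is −604849 days from there, so JDN = 1846696.

1846696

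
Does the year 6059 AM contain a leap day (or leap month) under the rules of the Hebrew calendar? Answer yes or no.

Hebrew year 6059 is year 17 of its 19-year Metonic cycle; leap years are at positions 3, 6, 8, 11, 14, 17, 19, so it is a leap year (13 months).

yes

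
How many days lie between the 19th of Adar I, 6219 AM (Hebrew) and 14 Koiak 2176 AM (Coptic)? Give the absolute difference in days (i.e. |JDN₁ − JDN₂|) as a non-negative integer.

First date → JDN 2619245; second date → JDN 2619552.
The interval is |2619245 − 2619552| = 307 days.

307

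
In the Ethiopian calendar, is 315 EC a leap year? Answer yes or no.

yes

315 mod 4 = 3; in the Ethiopian calendar a year is leap when year mod 4 = 3, so it is a leap year.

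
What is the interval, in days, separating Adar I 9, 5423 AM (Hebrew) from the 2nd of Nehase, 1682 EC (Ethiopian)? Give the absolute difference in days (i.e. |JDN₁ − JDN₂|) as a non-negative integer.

10032

JDN of the first date = 2328505.
JDN of the second date = 2338537.
|2338537 − 2328505| = 10032.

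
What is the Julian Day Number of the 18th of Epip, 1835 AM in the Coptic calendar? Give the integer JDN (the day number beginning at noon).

2495215

Equivalently 26 July 2119 (Gregorian).
JDN 2299161 is 15 October 1582 CE (Gregorian); the target day is +196054 days from there, so JDN = 2495215.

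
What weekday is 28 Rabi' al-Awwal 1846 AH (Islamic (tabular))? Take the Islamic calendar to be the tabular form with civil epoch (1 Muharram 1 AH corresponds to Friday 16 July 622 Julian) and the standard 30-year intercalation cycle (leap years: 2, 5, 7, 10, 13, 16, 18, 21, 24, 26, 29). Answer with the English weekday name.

Equivalently 3 November 2412 Gregorian, JDN 2602332.
JDN 2602332 mod 7 = 5, and JDN 0 was a Monday, so this is a Saturday.

Saturday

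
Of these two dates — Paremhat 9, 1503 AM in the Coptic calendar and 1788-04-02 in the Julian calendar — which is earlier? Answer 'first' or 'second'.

First date → JDN 2373823; second date → JDN 2374217.
JDN 2373823 < JDN 2374217, so the first date is earlier.

first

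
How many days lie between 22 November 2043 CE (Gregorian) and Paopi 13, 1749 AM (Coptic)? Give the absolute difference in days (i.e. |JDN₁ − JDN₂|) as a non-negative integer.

4047

JDN of the first date = 2467576.
JDN of the second date = 2463529.
|2463529 − 2467576| = 4047.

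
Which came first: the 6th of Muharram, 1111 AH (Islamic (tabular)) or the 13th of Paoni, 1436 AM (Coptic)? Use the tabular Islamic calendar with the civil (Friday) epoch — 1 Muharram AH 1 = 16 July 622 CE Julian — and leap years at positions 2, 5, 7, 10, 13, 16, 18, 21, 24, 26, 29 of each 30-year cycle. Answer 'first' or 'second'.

The two dates have Julian Day Numbers 2341792 and 2349446 respectively.
Since 2341792 < 2349446, the first date comes first.

first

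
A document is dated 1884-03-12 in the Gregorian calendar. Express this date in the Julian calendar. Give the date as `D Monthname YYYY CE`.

29 February 1884 CE

At this point the Julian calendar is 12 days behind the Gregorian.
12 March 1884 Gregorian − 12 days → 29 February 1884 Julian.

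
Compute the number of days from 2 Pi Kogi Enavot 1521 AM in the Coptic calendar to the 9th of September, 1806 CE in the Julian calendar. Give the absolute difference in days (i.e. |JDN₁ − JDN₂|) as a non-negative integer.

380

First date → JDN 2380571; second date → JDN 2380951.
The interval is |2380571 − 2380951| = 380 days.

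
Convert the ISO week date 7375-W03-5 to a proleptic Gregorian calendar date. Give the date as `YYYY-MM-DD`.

ISO week 1 of 7375 is the week containing the first Thursday of 7375.
Week 3, day 5 (Friday) lands on 7375-01-20.

7375-01-20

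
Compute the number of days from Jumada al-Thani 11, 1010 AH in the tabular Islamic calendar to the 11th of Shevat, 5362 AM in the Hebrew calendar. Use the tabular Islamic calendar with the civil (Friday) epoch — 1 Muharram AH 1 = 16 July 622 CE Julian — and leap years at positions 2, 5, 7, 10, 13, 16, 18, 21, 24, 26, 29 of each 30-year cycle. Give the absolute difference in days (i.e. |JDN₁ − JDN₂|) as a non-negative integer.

First date → JDN 2306154; second date → JDN 2306211.
The interval is |2306154 − 2306211| = 57 days.

57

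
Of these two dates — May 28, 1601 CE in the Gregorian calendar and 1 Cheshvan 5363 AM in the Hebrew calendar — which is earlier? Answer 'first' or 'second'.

first

First date → JDN 2305961; second date → JDN 2306467.
JDN 2305961 < JDN 2306467, so the first date is earlier.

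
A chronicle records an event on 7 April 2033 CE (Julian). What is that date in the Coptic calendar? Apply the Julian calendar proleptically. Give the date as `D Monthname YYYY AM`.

12 Parmouti 1749 AM

Julian Day Number of the source date = 2463708.
Converting JDN 2463708 to the Coptic calendar gives 12 Parmouti 1749 AM.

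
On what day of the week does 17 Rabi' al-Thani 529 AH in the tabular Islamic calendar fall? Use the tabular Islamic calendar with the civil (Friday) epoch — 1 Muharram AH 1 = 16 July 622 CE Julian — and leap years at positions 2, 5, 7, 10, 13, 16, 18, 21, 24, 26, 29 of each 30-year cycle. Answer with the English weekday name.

Equivalently 11 February 1135 Gregorian, JDN 2135651.
2135651 ≡ 0 (mod 7); counting from Monday = 0 gives Monday.

Monday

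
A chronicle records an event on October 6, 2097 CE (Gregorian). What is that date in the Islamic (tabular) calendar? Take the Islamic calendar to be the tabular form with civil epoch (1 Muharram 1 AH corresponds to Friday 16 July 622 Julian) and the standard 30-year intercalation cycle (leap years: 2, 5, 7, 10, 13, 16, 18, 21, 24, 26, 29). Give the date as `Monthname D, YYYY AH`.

Jumada al-Thani 29, 1521 AH

Julian Day Number of the source date = 2487253.
Converting JDN 2487253 to the tabular Islamic calendar gives 29 Jumada al-Thani 1521 AH.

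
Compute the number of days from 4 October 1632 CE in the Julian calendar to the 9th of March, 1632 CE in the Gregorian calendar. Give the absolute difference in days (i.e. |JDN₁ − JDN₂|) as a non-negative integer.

219

JDN of the first date = 2317423.
JDN of the second date = 2317204.
|2317204 − 2317423| = 219.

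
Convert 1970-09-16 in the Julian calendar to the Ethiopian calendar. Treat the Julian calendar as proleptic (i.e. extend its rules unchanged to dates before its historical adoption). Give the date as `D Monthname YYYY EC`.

19 Meskerem 1963 EC

Both dates share Julian Day Number 2440859; in the Ethiopian calendar that is 19 Meskerem 1963 EC.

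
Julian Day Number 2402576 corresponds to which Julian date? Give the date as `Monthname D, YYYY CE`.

The Gregorian equivalent of JDN 2402576 is 5 December 1865.
In the Julian calendar that day is November 23, 1865 CE.

November 23, 1865 CE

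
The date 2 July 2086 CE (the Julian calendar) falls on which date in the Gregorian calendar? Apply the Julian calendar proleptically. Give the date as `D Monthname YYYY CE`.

15 July 2086 CE

The Julian–Gregorian offset here is 13 days (Julian trailing).
2 July 2086 Julian + 13 days → 15 July 2086 Gregorian.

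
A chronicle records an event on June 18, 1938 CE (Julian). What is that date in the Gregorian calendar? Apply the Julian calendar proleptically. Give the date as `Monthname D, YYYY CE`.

July 1, 1938 CE

The Julian–Gregorian offset here is 13 days (Julian trailing).
18 June 1938 Julian + 13 days → 1 July 1938 Gregorian.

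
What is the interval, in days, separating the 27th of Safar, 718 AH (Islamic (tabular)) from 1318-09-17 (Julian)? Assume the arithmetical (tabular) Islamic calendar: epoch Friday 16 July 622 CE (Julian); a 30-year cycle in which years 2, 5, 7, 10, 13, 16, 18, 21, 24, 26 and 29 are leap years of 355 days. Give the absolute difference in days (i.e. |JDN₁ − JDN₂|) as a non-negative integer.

JDN of the first date = 2202577.
JDN of the second date = 2202717.
|2202717 − 2202577| = 140.

140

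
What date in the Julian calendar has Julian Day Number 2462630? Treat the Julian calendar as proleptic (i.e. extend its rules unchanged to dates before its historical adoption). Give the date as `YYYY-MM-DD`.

2030-04-25

The Gregorian equivalent of JDN 2462630 is 8 May 2030.
In the Julian calendar that day is 2030-04-25.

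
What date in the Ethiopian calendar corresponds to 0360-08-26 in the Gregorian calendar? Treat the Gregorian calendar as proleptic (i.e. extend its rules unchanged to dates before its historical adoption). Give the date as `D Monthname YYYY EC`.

2 Pagume 352 EC

Julian Day Number of the source date = 1852785.
Converting JDN 1852785 to the Ethiopian calendar gives 2 Pagume 352 EC.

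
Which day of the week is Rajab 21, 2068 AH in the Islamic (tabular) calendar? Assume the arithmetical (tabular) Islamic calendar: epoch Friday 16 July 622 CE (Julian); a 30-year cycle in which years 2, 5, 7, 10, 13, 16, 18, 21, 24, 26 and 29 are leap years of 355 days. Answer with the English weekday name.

This is JDN 2681113 (15 July 2628 Gregorian).
JDN 2681113 mod 7 = 1, and JDN 0 was a Monday, so this is a Tuesday.

Tuesday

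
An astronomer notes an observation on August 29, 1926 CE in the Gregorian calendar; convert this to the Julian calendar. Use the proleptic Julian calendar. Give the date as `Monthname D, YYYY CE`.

August 16, 1926 CE

At this point the Julian calendar is 13 days behind the Gregorian.
29 August 1926 Gregorian − 13 days → 16 August 1926 Julian.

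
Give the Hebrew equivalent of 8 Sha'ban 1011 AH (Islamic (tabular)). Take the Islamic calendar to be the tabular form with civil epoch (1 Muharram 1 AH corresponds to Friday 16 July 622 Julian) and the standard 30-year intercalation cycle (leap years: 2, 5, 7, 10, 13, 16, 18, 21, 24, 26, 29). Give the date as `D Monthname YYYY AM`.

9 Shevat 5363 AM

The source date corresponds to 21 January 1603 in the Gregorian calendar (JDN 2306564).
That day falls on 9 Shevat 5363 AM in the Hebrew calendar.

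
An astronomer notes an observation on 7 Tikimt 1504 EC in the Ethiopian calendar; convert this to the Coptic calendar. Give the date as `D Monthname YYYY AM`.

Both dates share Julian Day Number 2273228; in the Coptic calendar that is 7 Paopi 1228 AM.

7 Paopi 1228 AM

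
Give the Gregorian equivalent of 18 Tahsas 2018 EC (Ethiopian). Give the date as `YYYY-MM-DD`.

2025-12-27

Julian Day Number of the source date = 2461037.
Converting JDN 2461037 to the Gregorian calendar gives 27 December 2025 CE.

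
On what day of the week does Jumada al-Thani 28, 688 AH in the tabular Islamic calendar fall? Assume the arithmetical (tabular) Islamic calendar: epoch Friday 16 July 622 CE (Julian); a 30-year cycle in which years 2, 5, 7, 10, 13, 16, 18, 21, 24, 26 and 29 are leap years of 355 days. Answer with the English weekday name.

Tuesday

Equivalently 26 July 1289 Gregorian, JDN 2192065.
JDN 2192065 mod 7 = 1, and JDN 0 was a Monday, so this is a Tuesday.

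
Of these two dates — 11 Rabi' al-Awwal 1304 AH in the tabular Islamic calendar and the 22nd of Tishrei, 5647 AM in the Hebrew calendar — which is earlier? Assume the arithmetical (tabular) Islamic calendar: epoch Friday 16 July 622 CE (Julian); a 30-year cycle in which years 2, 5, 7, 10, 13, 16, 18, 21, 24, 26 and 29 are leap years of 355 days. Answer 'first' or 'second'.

second

First date → JDN 2410249; second date → JDN 2410201.
JDN 2410201 < JDN 2410249, so the second date is earlier.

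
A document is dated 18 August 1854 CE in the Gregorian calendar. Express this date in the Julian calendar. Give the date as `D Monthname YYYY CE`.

At this point the Julian calendar is 12 days behind the Gregorian.
18 August 1854 Gregorian − 12 days → 6 August 1854 Julian.

6 August 1854 CE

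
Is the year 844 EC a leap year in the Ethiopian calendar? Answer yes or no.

no

844 mod 4 = 0; in the Ethiopian calendar a year is leap when year mod 4 = 3, so it is a common year.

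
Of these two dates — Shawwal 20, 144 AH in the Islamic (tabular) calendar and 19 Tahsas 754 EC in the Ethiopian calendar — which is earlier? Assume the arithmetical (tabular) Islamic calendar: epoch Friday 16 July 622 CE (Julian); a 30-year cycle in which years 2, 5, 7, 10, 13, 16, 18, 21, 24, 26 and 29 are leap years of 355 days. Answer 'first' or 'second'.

second

The two dates have Julian Day Numbers 1999399 and 1999362 respectively.
Since 1999362 < 1999399, the second date comes first.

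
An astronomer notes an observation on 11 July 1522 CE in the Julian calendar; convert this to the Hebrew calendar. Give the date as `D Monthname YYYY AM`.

Both dates share Julian Day Number 2277160; in the Hebrew calendar that is 16 Tammuz 5282 AM.

16 Tammuz 5282 AM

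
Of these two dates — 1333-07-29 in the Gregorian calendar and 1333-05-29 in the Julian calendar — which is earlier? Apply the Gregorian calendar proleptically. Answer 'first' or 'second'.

The two dates have Julian Day Numbers 2208138 and 2208085 respectively.
Since 2208085 < 2208138, the second date comes first.

second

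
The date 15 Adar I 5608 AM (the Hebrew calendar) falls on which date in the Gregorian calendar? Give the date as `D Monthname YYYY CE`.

Both dates share Julian Day Number 2396077; in the Gregorian calendar that is 19 February 1848 CE.

19 February 1848 CE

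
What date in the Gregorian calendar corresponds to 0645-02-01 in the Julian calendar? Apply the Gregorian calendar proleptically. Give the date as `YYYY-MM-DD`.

For dates in this range the Gregorian date is 3 days ahead of the Julian.
1 February 645 Julian + 3 days → 4 February 645 Gregorian.

0645-02-04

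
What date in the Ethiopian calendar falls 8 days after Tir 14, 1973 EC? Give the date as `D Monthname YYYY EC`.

22 Tir 1973 EC

JDN of Tir 14, 1973 EC = 2444627.
2444627 + 8 = 2444635.
JDN 2444635 in the Ethiopian calendar is 22 Tir 1973 EC.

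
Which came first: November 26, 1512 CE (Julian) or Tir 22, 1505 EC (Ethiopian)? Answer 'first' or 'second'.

Converting both to JDN: 2273646 vs 2273698; the smaller is the first.

first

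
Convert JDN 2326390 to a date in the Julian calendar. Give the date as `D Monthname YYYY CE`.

23 April 1657 CE

JDN 2326390 is 3 May 1657 in the Gregorian calendar.
In the Julian calendar that day is 23 April 1657 CE.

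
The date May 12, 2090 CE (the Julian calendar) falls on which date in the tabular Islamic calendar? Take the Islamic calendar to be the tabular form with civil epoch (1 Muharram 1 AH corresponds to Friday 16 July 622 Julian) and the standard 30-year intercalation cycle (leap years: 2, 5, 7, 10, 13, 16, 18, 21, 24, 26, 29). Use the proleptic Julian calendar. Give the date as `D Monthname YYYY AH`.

26 Dhu al-Qa'dah 1513 AH

Julian Day Number of the source date = 2484562.
Converting JDN 2484562 to the tabular Islamic calendar gives 26 Dhu al-Qa'dah 1513 AH.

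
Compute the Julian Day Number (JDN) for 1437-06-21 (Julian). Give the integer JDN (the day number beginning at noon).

2246094

In the proleptic Gregorian calendar the same day is 30 June 1437.
JDN 2299161 is 15 October 1582 CE (Gregorian); the target day is −53067 days from there, so JDN = 2246094.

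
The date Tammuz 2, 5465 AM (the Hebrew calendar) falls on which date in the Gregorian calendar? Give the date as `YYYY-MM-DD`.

1705-06-24

Julian Day Number of the source date = 2343973.
Converting JDN 2343973 to the Gregorian calendar gives 24 June 1705 CE.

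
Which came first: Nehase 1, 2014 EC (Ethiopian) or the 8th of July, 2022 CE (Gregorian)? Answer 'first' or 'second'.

second

Converting both to JDN: 2459799 vs 2459769; the smaller is the second.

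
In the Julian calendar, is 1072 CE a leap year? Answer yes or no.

yes

1072 mod 4 = 0, so it is a leap year in the Julian calendar.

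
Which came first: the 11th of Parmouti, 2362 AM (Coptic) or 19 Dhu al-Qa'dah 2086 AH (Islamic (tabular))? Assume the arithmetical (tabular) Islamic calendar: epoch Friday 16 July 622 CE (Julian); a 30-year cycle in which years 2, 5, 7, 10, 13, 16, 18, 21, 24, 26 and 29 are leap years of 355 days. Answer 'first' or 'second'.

First date → JDN 2687605; second date → JDN 2687607.
JDN 2687605 < JDN 2687607, so the first date is earlier.

first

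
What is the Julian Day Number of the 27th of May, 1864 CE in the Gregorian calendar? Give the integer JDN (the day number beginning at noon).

2402019

JDN 2451545 is 1 January 2000 CE (Gregorian); the target day is −49526 days from there, so JDN = 2402019.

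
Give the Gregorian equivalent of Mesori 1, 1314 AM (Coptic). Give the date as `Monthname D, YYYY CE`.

August 4, 1598 CE

Julian Day Number of the source date = 2304933.
Converting JDN 2304933 to the Gregorian calendar gives 4 August 1598 CE.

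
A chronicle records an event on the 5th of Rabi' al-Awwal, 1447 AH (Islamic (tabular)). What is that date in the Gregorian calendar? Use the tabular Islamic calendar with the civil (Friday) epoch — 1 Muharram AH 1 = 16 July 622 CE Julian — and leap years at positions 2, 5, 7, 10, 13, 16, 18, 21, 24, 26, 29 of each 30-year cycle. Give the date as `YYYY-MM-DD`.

2025-08-29

Both dates share Julian Day Number 2460917; in the Gregorian calendar that is 29 August 2025 CE.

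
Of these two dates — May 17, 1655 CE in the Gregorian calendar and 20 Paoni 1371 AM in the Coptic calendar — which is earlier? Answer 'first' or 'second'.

The two dates have Julian Day Numbers 2325673 and 2325711 respectively.
Since 2325673 < 2325711, the first date comes first.

first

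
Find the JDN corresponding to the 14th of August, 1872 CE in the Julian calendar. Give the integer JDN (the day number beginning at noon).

2405032

In the Gregorian calendar the same day is 26 August 1872.
JDN 2299161 is 15 October 1582 CE (Gregorian); the target day is +105871 days from there, so JDN = 2405032.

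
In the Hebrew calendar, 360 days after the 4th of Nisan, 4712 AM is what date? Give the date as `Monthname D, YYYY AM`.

Nisan 10, 4713 AM

JDN of the 4th of Nisan, 4712 AM = 2068868.
2068868 + 360 = 2069228.
JDN 2069228 in the Hebrew calendar is Nisan 10, 4713 AM.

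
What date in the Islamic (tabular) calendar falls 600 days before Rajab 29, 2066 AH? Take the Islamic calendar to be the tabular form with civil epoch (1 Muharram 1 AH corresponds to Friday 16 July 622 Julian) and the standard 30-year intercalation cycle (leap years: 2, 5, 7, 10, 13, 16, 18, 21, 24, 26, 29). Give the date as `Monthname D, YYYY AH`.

Dhu al-Qa'dah 20, 2064 AH

Counting 600 days back from JDN 2680412 reaches JDN 2679812, which is Dhu al-Qa'dah 20, 2064 AH.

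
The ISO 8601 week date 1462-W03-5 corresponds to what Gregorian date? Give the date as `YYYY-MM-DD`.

ISO week 1 of 1462 is the week containing the first Thursday of 1462.
Week 3, day 5 (Friday) lands on 1462-01-17.

1462-01-17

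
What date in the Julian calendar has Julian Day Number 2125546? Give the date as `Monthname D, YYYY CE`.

JDN 2125546 is 13 June 1107 in the proleptic Gregorian calendar.
In the Julian calendar that day is June 6, 1107 CE.

June 6, 1107 CE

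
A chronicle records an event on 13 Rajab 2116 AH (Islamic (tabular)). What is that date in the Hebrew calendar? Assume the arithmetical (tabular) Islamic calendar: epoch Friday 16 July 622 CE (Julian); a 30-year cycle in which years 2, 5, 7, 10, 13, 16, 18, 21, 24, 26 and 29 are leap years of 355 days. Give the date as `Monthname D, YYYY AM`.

Shevat 12, 6435 AM

Both dates share Julian Day Number 2698114; in the Hebrew calendar that is 12 Shevat 6435 AM.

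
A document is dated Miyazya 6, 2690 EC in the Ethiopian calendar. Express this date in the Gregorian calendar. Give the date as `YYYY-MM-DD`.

Julian Day Number of the source date = 2706593.
Converting JDN 2706593 to the Gregorian calendar gives 19 April 2698 CE.

2698-04-19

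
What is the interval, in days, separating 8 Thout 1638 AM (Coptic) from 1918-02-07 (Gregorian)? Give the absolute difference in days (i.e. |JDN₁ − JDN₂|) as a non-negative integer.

1319

JDN of the first date = 2422951.
JDN of the second date = 2421632.
|2421632 − 2422951| = 1319.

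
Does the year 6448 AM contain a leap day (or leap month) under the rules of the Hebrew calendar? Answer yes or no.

Hebrew year 6448 is year 7 of its 19-year Metonic cycle; leap years are at positions 3, 6, 8, 11, 14, 17, 19, so it is a common year (12 months).

no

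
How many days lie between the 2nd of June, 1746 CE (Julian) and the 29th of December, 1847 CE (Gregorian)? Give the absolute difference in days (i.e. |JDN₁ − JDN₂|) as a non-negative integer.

37088

JDN of the first date = 2358937.
JDN of the second date = 2396025.
|2396025 − 2358937| = 37088.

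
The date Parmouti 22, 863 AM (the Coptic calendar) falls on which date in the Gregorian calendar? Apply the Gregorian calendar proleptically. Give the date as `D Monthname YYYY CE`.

24 April 1147 CE

Both dates share Julian Day Number 2140106; in the Gregorian calendar that is 24 April 1147 CE.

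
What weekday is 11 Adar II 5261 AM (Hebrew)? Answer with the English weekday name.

Monday

This is JDN 2269358 (11 March 1501 Gregorian).
JDN 2269358 mod 7 = 0, and JDN 0 was a Monday, so this is a Monday.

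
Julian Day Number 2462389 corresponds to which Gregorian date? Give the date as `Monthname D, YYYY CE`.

September 9, 2029 CE

Counting from JDN 2299161 = 15 Oct 1582 gives an offset of 163228 days.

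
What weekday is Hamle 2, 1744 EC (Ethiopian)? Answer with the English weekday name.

Friday

This is JDN 2361153 (7 July 1752 Gregorian).
JDN 2361153 mod 7 = 4, and JDN 0 was a Monday, so this is a Friday.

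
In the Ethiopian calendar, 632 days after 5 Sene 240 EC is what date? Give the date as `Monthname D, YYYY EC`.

The starting date is JDN 1811790; 1811790 + 632 = 1812422.
JDN 1812422 corresponds to Yekatit 27, 242 EC.

Yekatit 27, 242 EC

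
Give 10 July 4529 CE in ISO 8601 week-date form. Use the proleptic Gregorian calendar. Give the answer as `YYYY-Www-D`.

4529-W27-7

The weekday is Sunday (ISO weekday 7).
That Sunday belongs to ISO week 27 of ISO year 4529.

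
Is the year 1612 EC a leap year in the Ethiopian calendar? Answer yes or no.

1612 mod 4 = 0; in the Ethiopian calendar a year is leap when year mod 4 = 3, so it is a common year.

no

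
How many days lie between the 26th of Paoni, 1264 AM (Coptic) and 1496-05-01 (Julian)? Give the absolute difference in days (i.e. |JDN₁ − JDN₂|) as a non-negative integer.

First date → JDN 2286636; second date → JDN 2267593.
The interval is |2286636 − 2267593| = 19043 days.

19043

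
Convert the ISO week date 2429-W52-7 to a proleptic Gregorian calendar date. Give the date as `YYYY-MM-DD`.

2429-12-30

ISO week 1 of 2429 is the week containing the first Thursday of 2429.
Week 52, day 7 (Sunday) lands on 2429-12-30.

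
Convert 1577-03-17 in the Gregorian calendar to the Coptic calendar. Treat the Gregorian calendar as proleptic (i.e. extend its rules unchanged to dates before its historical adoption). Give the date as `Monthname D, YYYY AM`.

Julian Day Number of the source date = 2297123.
Converting JDN 2297123 to the Coptic calendar gives 11 Paremhat 1293 AM.

Paremhat 11, 1293 AM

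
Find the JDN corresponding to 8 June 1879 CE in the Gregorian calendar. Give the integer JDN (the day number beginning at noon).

JDN 2299161 is 15 October 1582 CE (Gregorian); the target day is +108348 days from there, so JDN = 2407509.

2407509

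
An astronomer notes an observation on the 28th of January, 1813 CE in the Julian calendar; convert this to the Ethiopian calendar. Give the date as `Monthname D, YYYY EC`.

Yekatit 3, 1805 EC

The source date corresponds to 9 February 1813 in the Gregorian calendar (JDN 2383284).
That day falls on 3 Yekatit 1805 EC in the Ethiopian calendar.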